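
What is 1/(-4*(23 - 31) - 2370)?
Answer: -1/2338 ≈ -0.00042772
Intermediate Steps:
1/(-4*(23 - 31) - 2370) = 1/(-4*(-8) - 2370) = 1/(32 - 2370) = 1/(-2338) = -1/2338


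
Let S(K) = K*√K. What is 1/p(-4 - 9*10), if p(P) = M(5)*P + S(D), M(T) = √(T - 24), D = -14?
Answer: I/(2*(7*√14 + 47*√19)) ≈ 0.0021639*I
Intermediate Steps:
S(K) = K^(3/2)
M(T) = √(-24 + T)
p(P) = -14*I*√14 + I*P*√19 (p(P) = √(-24 + 5)*P + (-14)^(3/2) = √(-19)*P - 14*I*√14 = (I*√19)*P - 14*I*√14 = I*P*√19 - 14*I*√14 = -14*I*√14 + I*P*√19)
1/p(-4 - 9*10) = 1/(I*(-14*√14 + (-4 - 9*10)*√19)) = 1/(I*(-14*√14 + (-4 - 90)*√19)) = 1/(I*(-14*√14 - 94*√19)) = 1/(I*(-94*√19 - 14*√14)) = -I/(-94*√19 - 14*√14)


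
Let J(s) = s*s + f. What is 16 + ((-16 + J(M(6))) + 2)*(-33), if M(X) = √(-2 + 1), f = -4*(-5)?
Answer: -149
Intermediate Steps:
f = 20
M(X) = I (M(X) = √(-1) = I)
J(s) = 20 + s² (J(s) = s*s + 20 = s² + 20 = 20 + s²)
16 + ((-16 + J(M(6))) + 2)*(-33) = 16 + ((-16 + (20 + I²)) + 2)*(-33) = 16 + ((-16 + (20 - 1)) + 2)*(-33) = 16 + ((-16 + 19) + 2)*(-33) = 16 + (3 + 2)*(-33) = 16 + 5*(-33) = 16 - 165 = -149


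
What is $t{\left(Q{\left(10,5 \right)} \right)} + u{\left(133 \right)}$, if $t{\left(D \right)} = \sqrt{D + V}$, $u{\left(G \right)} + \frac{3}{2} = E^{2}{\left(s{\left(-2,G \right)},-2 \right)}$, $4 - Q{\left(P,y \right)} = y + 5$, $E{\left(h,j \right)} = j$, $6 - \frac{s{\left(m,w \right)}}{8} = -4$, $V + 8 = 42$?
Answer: $\frac{5}{2} + 2 \sqrt{7} \approx 7.7915$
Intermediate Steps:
$V = 34$ ($V = -8 + 42 = 34$)
$s{\left(m,w \right)} = 80$ ($s{\left(m,w \right)} = 48 - -32 = 48 + 32 = 80$)
$Q{\left(P,y \right)} = -1 - y$ ($Q{\left(P,y \right)} = 4 - \left(y + 5\right) = 4 - \left(5 + y\right) = -1 - y$)
$u{\left(G \right)} = \frac{5}{2}$ ($u{\left(G \right)} = - \frac{3}{2} + \left(-2\right)^{2} = - \frac{3}{2} + 4 = \frac{5}{2}$)
$t{\left(D \right)} = \sqrt{34 + D}$ ($t{\left(D \right)} = \sqrt{D + 34} = \sqrt{34 + D}$)
$t{\left(Q{\left(10,5 \right)} \right)} + u{\left(133 \right)} = \sqrt{34 - 6} + \frac{5}{2} = \sqrt{28} + \frac{5}{2} = 2 \sqrt{7} + \frac{5}{2} = \frac{5}{2} + 2 \sqrt{7}$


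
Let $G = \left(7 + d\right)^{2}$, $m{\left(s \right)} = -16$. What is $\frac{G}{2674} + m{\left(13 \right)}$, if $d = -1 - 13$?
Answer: $- \frac{6105}{382} \approx -15.982$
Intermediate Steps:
$d = -14$
$G = 49$ ($G = \left(7 - 14\right)^{2} = \left(-7\right)^{2} = 49$)
$\frac{G}{2674} + m{\left(13 \right)} = \frac{49}{2674} - 16 = 49 \cdot \frac{1}{2674} - 16 = \frac{7}{382} - 16 = - \frac{6105}{382}$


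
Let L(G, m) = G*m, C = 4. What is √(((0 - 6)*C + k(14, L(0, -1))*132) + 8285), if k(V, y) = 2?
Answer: 5*√341 ≈ 92.331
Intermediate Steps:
√(((0 - 6)*C + k(14, L(0, -1))*132) + 8285) = √(((0 - 6)*4 + 2*132) + 8285) = √((-6*4 + 264) + 8285) = √((-24 + 264) + 8285) = √(240 + 8285) = √8525 = 5*√341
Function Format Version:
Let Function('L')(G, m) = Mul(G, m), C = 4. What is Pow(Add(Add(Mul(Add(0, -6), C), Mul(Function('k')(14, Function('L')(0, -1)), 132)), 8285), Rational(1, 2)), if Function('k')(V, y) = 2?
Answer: Mul(5, Pow(341, Rational(1, 2))) ≈ 92.331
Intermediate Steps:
Pow(Add(Add(Mul(Add(0, -6), C), Mul(Function('k')(14, Function('L')(0, -1)), 132)), 8285), Rational(1, 2)) = Pow(Add(Add(Mul(Add(0, -6), 4), Mul(2, 132)), 8285), Rational(1, 2)) = Pow(Add(Add(Mul(-6, 4), 264), 8285), Rational(1, 2)) = Pow(Add(Add(-24, 264), 8285), Rational(1, 2)) = Pow(Add(240, 8285), Rational(1, 2)) = Pow(8525, Rational(1, 2)) = Mul(5, Pow(341, Rational(1, 2)))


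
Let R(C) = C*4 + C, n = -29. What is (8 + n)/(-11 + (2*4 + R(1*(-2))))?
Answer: 21/13 ≈ 1.6154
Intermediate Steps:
R(C) = 5*C (R(C) = 4*C + C = 5*C)
(8 + n)/(-11 + (2*4 + R(1*(-2)))) = (8 - 29)/(-11 + (2*4 + 5*(1*(-2)))) = -21/(-11 + (8 + 5*(-2))) = -21/(-11 + (8 - 10)) = -21/(-11 - 2) = -21/(-13) = -1/13*(-21) = 21/13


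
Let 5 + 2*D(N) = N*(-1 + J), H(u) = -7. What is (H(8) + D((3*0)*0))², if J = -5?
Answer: 361/4 ≈ 90.250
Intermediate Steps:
D(N) = -5/2 - 3*N (D(N) = -5/2 + (N*(-1 - 5))/2 = -5/2 + (N*(-6))/2 = -5/2 + (-6*N)/2 = -5/2 - 3*N)
(H(8) + D((3*0)*0))² = (-7 + (-5/2 - 3*3*0*0))² = (-7 + (-5/2 - 0*0))² = (-7 + (-5/2 - 3*0))² = (-7 + (-5/2 + 0))² = (-7 - 5/2)² = (-19/2)² = 361/4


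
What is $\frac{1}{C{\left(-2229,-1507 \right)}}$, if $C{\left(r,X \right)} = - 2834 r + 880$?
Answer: $\frac{1}{6317866} \approx 1.5828 \cdot 10^{-7}$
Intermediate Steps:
$C{\left(r,X \right)} = 880 - 2834 r$
$\frac{1}{C{\left(-2229,-1507 \right)}} = \frac{1}{880 - -6316986} = \frac{1}{880 + 6316986} = \frac{1}{6317866}$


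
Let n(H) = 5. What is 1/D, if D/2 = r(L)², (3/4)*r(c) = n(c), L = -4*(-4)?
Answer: 9/800 ≈ 0.011250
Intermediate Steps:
L = 16
r(c) = 20/3 (r(c) = (4/3)*5 = 20/3)
D = 800/9 (D = 2*(20/3)² = 2*(400/9) = 800/9 ≈ 88.889)
1/D = 1/(800/9) = 9/800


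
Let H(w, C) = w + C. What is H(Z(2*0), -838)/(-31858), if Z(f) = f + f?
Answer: 419/15929 ≈ 0.026304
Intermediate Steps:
Z(f) = 2*f
H(w, C) = C + w
H(Z(2*0), -838)/(-31858) = (-838 + 2*(2*0))/(-31858) = (-838 + 2*0)*(-1/31858) = (-838 + 0)*(-1/31858) = -838*(-1/31858) = 419/15929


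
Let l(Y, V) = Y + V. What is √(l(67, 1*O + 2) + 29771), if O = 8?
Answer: 2*√7462 ≈ 172.77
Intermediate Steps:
l(Y, V) = V + Y
√(l(67, 1*O + 2) + 29771) = √(((1*8 + 2) + 67) + 29771) = √(((8 + 2) + 67) + 29771) = √((10 + 67) + 29771) = √(77 + 29771) = √29848 = 2*√7462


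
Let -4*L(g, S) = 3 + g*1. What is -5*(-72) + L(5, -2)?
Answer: 358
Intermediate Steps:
L(g, S) = -¾ - g/4 (L(g, S) = -(3 + g*1)/4 = -(3 + g)/4 = -¾ - g/4)
-5*(-72) + L(5, -2) = -5*(-72) + (-¾ - ¼*5) = 360 + (-¾ - 5/4) = 360 - 2 = 358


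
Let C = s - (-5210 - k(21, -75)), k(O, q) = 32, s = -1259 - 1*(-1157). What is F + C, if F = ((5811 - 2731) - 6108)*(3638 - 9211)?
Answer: 16880184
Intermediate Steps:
s = -102 (s = -1259 + 1157 = -102)
F = 16875044 (F = (3080 - 6108)*(-5573) = -3028*(-5573) = 16875044)
C = 5140 (C = -102 - (-5210 - 1*32) = -102 - (-5210 - 32) = -102 - 1*(-5242) = -102 + 5242 = 5140)
F + C = 16875044 + 5140 = 16880184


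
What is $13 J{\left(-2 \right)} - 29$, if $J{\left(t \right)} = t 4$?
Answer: $-133$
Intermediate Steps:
$J{\left(t \right)} = 4 t$
$13 J{\left(-2 \right)} - 29 = 13 \cdot 4 \left(-2\right) - 29 = 13 \left(-8\right) - 29 = -104 - 29 = -133$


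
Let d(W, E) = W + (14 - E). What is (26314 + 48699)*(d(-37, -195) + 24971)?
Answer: 1886051859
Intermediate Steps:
d(W, E) = 14 + W - E
(26314 + 48699)*(d(-37, -195) + 24971) = (26314 + 48699)*((14 - 37 - 1*(-195)) + 24971) = 75013*((14 - 37 + 195) + 24971) = 75013*(172 + 24971) = 75013*25143 = 1886051859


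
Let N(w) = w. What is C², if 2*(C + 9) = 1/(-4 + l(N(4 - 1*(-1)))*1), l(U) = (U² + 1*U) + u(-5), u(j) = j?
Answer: 142129/1764 ≈ 80.572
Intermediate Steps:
l(U) = -5 + U + U² (l(U) = (U² + 1*U) - 5 = (U² + U) - 5 = (U + U²) - 5 = -5 + U + U²)
C = -377/42 (C = -9 + 1/(2*(-4 + (-5 + (4 - 1*(-1)) + (4 - 1*(-1))²)*1)) = -9 + 1/(2*(-4 + (-5 + (4 + 1) + (4 + 1)²)*1)) = -9 + 1/(2*(-4 + (-5 + 5 + 5²)*1)) = -9 + 1/(2*(-4 + (-5 + 5 + 25)*1)) = -9 + 1/(2*(-4 + 25*1)) = -9 + 1/(2*(-4 + 25)) = -9 + (½)/21 = -9 + (½)*(1/21) = -9 + 1/42 = -377/42 ≈ -8.9762)
C² = (-377/42)² = 142129/1764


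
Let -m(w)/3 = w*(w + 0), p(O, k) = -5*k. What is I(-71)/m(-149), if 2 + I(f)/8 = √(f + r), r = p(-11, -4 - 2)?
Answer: 16/66603 - 8*I*√41/66603 ≈ 0.00024023 - 0.00076911*I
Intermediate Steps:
r = 30 (r = -5*(-4 - 2) = -5*(-6) = 30)
m(w) = -3*w² (m(w) = -3*w*(w + 0) = -3*w*w = -3*w²)
I(f) = -16 + 8*√(30 + f) (I(f) = -16 + 8*√(f + 30) = -16 + 8*√(30 + f))
I(-71)/m(-149) = (-16 + 8*√(30 - 71))/((-3*(-149)²)) = (-16 + 8*√(-41))/((-3*22201)) = (-16 + 8*(I*√41))/(-66603) = (-16 + 8*I*√41)*(-1/66603) = 16/66603 - 8*I*√41/66603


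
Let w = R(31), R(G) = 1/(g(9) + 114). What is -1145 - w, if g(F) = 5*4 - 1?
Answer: -152286/133 ≈ -1145.0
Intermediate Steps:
g(F) = 19 (g(F) = 20 - 1 = 19)
R(G) = 1/133 (R(G) = 1/(19 + 114) = 1/133)
w = 1/133 ≈ 0.0075188
-1145 - w = -1145 - 1*1/133 = -1145 - 1/133 = -152286/133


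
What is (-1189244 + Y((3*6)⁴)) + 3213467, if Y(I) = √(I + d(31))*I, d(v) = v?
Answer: 2024223 + 734832*√2143 ≈ 3.6041e+7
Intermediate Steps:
Y(I) = I*√(31 + I) (Y(I) = √(I + 31)*I = √(31 + I)*I = I*√(31 + I))
(-1189244 + Y((3*6)⁴)) + 3213467 = (-1189244 + (3*6)⁴*√(31 + (3*6)⁴)) + 3213467 = (-1189244 + 18⁴*√(31 + 18⁴)) + 3213467 = (-1189244 + 104976*√(31 + 104976)) + 3213467 = (-1189244 + 104976*√105007) + 3213467 = (-1189244 + 104976*(7*√2143)) + 3213467 = (-1189244 + 734832*√2143) + 3213467 = 2024223 + 734832*√2143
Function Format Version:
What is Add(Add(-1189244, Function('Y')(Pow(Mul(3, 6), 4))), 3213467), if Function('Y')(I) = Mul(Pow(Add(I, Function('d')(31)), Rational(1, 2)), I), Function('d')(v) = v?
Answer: Add(2024223, Mul(734832, Pow(2143, Rational(1, 2)))) ≈ 3.6041e+7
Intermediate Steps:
Function('Y')(I) = Mul(I, Pow(Add(31, I), Rational(1, 2))) (Function('Y')(I) = Mul(Pow(Add(I, 31), Rational(1, 2)), I) = Mul(Pow(Add(31, I), Rational(1, 2)), I) = Mul(I, Pow(Add(31, I), Rational(1, 2))))
Add(Add(-1189244, Function('Y')(Pow(Mul(3, 6), 4))), 3213467) = Add(Add(-1189244, Mul(Pow(Mul(3, 6), 4), Pow(Add(31, Pow(Mul(3, 6), 4)), Rational(1, 2)))), 3213467) = Add(Add(-1189244, Mul(Pow(18, 4), Pow(Add(31, Pow(18, 4)), Rational(1, 2)))), 3213467) = Add(Add(-1189244, Mul(104976, Pow(Add(31, 104976), Rational(1, 2)))), 3213467) = Add(Add(-1189244, Mul(104976, Pow(105007, Rational(1, 2)))), 3213467) = Add(Add(-1189244, Mul(104976, Mul(7, Pow(2143, Rational(1, 2))))), 3213467) = Add(Add(-1189244, Mul(734832, Pow(2143, Rational(1, 2)))), 3213467) = Add(2024223, Mul(734832, Pow(2143, Rational(1, 2))))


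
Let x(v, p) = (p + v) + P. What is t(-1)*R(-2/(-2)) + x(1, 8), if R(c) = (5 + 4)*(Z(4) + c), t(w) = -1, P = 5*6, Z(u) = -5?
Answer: 75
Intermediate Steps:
P = 30
R(c) = -45 + 9*c (R(c) = (5 + 4)*(-5 + c) = 9*(-5 + c) = -45 + 9*c)
x(v, p) = 30 + p + v (x(v, p) = (p + v) + 30 = 30 + p + v)
t(-1)*R(-2/(-2)) + x(1, 8) = -(-45 + 9*(-2/(-2))) + (30 + 8 + 1) = -(-45 + 9*(-2*(-½))) + 39 = -(-45 + 9*1) + 39 = -(-45 + 9) + 39 = -1*(-36) + 39 = 36 + 39 = 75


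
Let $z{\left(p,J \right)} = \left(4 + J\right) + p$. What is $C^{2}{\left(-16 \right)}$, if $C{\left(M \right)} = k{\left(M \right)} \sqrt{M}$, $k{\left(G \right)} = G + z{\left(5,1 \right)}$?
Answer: $-576$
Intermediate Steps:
$z{\left(p,J \right)} = 4 + J + p$
$k{\left(G \right)} = 10 + G$ ($k{\left(G \right)} = G + \left(4 + 1 + 5\right) = G + 10 = 10 + G$)
$C{\left(M \right)} = \sqrt{M} \left(10 + M\right)$ ($C{\left(M \right)} = \left(10 + M\right) \sqrt{M} = \sqrt{M} \left(10 + M\right)$)
$C^{2}{\left(-16 \right)} = \left(\sqrt{-16} \left(10 - 16\right)\right)^{2} = \left(4 i \left(-6\right)\right)^{2} = \left(- 24 i\right)^{2} = -576$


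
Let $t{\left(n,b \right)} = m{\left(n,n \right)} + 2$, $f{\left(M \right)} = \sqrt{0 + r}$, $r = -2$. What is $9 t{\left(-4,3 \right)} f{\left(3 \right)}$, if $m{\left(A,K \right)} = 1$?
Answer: $27 i \sqrt{2} \approx 38.184 i$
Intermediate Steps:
$f{\left(M \right)} = i \sqrt{2}$ ($f{\left(M \right)} = \sqrt{0 - 2} = \sqrt{-2} = i \sqrt{2}$)
$t{\left(n,b \right)} = 3$ ($t{\left(n,b \right)} = 1 + 2 = 3$)
$9 t{\left(-4,3 \right)} f{\left(3 \right)} = 9 \cdot 3 i \sqrt{2} = 27 i \sqrt{2}$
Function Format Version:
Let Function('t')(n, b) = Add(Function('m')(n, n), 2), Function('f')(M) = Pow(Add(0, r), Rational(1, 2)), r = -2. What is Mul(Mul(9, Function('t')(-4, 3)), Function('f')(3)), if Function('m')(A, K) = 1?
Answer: Mul(27, I, Pow(2, Rational(1, 2))) ≈ Mul(38.184, I)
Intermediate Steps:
Function('f')(M) = Mul(I, Pow(2, Rational(1, 2))) (Function('f')(M) = Pow(Add(0, -2), Rational(1, 2)) = Pow(-2, Rational(1, 2)) = Mul(I, Pow(2, Rational(1, 2))))
Function('t')(n, b) = 3 (Function('t')(n, b) = Add(1, 2) = 3)
Mul(Mul(9, Function('t')(-4, 3)), Function('f')(3)) = Mul(Mul(9, 3), Mul(I, Pow(2, Rational(1, 2)))) = Mul(27, Mul(I, Pow(2, Rational(1, 2)))) = Mul(27, I, Pow(2, Rational(1, 2)))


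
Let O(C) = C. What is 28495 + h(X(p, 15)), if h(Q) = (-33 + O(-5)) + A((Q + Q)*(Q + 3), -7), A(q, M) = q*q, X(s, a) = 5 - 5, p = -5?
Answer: 28457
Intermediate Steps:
X(s, a) = 0
A(q, M) = q²
h(Q) = -38 + 4*Q²*(3 + Q)² (h(Q) = (-33 - 5) + ((Q + Q)*(Q + 3))² = -38 + ((2*Q)*(3 + Q))² = -38 + (2*Q*(3 + Q))² = -38 + 4*Q²*(3 + Q)²)
28495 + h(X(p, 15)) = 28495 + (-38 + 4*0²*(3 + 0)²) = 28495 + (-38 + 4*0*3²) = 28495 + (-38 + 4*0*9) = 28495 + (-38 + 0) = 28495 - 38 = 28457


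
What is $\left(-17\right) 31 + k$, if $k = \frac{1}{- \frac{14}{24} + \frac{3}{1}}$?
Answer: $- \frac{15271}{29} \approx -526.59$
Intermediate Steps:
$k = \frac{12}{29}$ ($k = \frac{1}{\left(-14\right) \frac{1}{24} + 3 \cdot 1} = \frac{1}{- \frac{7}{12} + 3} = \frac{1}{\frac{29}{12}} = \frac{12}{29} \approx 0.41379$)
$\left(-17\right) 31 + k = \left(-17\right) 31 + \frac{12}{29} = -527 + \frac{12}{29} = - \frac{15271}{29}$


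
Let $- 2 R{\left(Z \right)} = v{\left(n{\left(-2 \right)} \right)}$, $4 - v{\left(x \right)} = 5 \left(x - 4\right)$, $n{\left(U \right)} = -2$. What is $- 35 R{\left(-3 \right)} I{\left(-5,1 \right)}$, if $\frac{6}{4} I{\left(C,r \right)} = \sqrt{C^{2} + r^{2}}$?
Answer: $\frac{1190 \sqrt{26}}{3} \approx 2022.6$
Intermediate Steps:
$I{\left(C,r \right)} = \frac{2 \sqrt{C^{2} + r^{2}}}{3}$
$v{\left(x \right)} = 24 - 5 x$ ($v{\left(x \right)} = 4 - 5 \left(x - 4\right) = 4 - 5 \left(-4 + x\right) = 4 - \left(-20 + 5 x\right) = 24 - 5 x$)
$R{\left(Z \right)} = -17$ ($R{\left(Z \right)} = - \frac{24 - -10}{2} = - \frac{24 + 10}{2} = \left(- \frac{1}{2}\right) 34 = -17$)
$- 35 R{\left(-3 \right)} I{\left(-5,1 \right)} = - 35 \left(- 17 \frac{2 \sqrt{\left(-5\right)^{2} + 1^{2}}}{3}\right) = - 35 \left(- 17 \frac{2 \sqrt{25 + 1}}{3}\right) = - 35 \left(- 17 \frac{2 \sqrt{26}}{3}\right) = - 35 \left(- \frac{34 \sqrt{26}}{3}\right) = \frac{1190 \sqrt{26}}{3}$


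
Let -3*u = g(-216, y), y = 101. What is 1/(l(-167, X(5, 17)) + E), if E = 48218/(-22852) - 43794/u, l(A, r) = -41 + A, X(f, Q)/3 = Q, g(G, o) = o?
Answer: 1154026/1258698315 ≈ 0.00091684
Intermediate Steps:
X(f, Q) = 3*Q
u = -101/3 (u = -⅓*101 = -101/3 ≈ -33.667)
E = 1498735723/1154026 (E = 48218/(-22852) - 43794/(-101/3) = 48218*(-1/22852) - 43794*(-3/101) = -24109/11426 + 131382/101 = 1498735723/1154026 ≈ 1298.7)
1/(l(-167, X(5, 17)) + E) = 1/((-41 - 167) + 1498735723/1154026) = 1/(-208 + 1498735723/1154026) = 1/(1258698315/1154026) = 1154026/1258698315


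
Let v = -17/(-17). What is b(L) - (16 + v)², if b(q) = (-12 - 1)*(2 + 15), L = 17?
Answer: -510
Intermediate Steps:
b(q) = -221 (b(q) = -13*17 = -221)
v = 1 (v = -17*(-1/17) = 1)
b(L) - (16 + v)² = -221 - (16 + 1)² = -221 - 1*17² = -221 - 1*289 = -221 - 289 = -510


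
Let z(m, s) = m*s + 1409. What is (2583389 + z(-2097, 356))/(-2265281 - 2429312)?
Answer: -1838266/4694593 ≈ -0.39157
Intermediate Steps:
z(m, s) = 1409 + m*s
(2583389 + z(-2097, 356))/(-2265281 - 2429312) = (2583389 + (1409 - 2097*356))/(-2265281 - 2429312) = (2583389 + (1409 - 746532))/(-4694593) = (2583389 - 745123)*(-1/4694593) = 1838266*(-1/4694593) = -1838266/4694593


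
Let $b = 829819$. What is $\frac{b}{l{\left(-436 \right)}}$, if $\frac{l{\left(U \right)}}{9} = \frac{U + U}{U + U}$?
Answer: $\frac{829819}{9} \approx 92202.0$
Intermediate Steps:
$l{\left(U \right)} = 9$ ($l{\left(U \right)} = 9 \frac{U + U}{U + U} = 9 \frac{2 U}{2 U} = 9 \cdot 2 U \frac{1}{2 U} = 9 \cdot 1 = 9$)
$\frac{b}{l{\left(-436 \right)}} = \frac{829819}{9}$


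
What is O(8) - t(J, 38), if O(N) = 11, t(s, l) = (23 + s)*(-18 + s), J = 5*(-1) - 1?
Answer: 419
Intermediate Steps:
J = -6 (J = -5 - 1 = -6)
t(s, l) = (-18 + s)*(23 + s)
O(8) - t(J, 38) = 11 - (-414 + (-6)² + 5*(-6)) = 11 - (-414 + 36 - 30) = 11 - 1*(-408) = 11 + 408 = 419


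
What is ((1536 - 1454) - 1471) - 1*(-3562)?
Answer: 2173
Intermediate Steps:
((1536 - 1454) - 1471) - 1*(-3562) = (82 - 1471) + 3562 = -1389 + 3562 = 2173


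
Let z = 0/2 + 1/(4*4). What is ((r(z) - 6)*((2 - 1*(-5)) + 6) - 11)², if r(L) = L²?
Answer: 518518441/65536 ≈ 7912.0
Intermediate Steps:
z = 1/16 (z = 0*(½) + (¼)*(¼) = 0 + 1/16 = 1/16 ≈ 0.062500)
((r(z) - 6)*((2 - 1*(-5)) + 6) - 11)² = (((1/16)² - 6)*((2 - 1*(-5)) + 6) - 11)² = ((1/256 - 6)*((2 + 5) + 6) - 11)² = (-1535*(7 + 6)/256 - 11)² = (-1535/256*13 - 11)² = (-19955/256 - 11)² = (-22771/256)² = 518518441/65536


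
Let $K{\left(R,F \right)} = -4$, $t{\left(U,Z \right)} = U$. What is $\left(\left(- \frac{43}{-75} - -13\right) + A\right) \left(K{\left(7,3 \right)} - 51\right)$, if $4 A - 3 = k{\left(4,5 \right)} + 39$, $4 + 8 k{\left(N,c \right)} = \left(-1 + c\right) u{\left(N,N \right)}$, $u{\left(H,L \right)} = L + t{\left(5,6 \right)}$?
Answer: $- \frac{41371}{30} \approx -1379.0$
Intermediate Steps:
$u{\left(H,L \right)} = 5 + L$ ($u{\left(H,L \right)} = L + 5 = 5 + L$)
$k{\left(N,c \right)} = - \frac{1}{2} + \frac{\left(-1 + c\right) \left(5 + N\right)}{8}$
$A = \frac{23}{2}$ ($A = \frac{3}{4} + \frac{\left(- \frac{9}{8} - \frac{1}{2} + \frac{1}{8} \cdot 5 \left(5 + 4\right)\right) + 39}{4} = \frac{3}{4} + \frac{\left(- \frac{9}{8} - \frac{1}{2} + \frac{1}{8} \cdot 5 \cdot 9\right) + 39}{4} = \frac{3}{4} + \frac{\left(- \frac{9}{8} - \frac{1}{2} + \frac{45}{8}\right) + 39}{4} = \frac{3}{4} + \frac{4 + 39}{4} = \frac{3}{4} + \frac{1}{4} \cdot 43 = \frac{3}{4} + \frac{43}{4} = \frac{23}{2} \approx 11.5$)
$\left(\left(- \frac{43}{-75} - -13\right) + A\right) \left(K{\left(7,3 \right)} - 51\right) = \left(\left(- \frac{43}{-75} - -13\right) + \frac{23}{2}\right) \left(-4 - 51\right) = \left(\left(\left(-43\right) \left(- \frac{1}{75}\right) + 13\right) + \frac{23}{2}\right) \left(-4 - 51\right) = \left(\left(\frac{43}{75} + 13\right) + \frac{23}{2}\right) \left(-55\right) = \left(\frac{1018}{75} + \frac{23}{2}\right) \left(-55\right) = \frac{3761}{150} \left(-55\right) = - \frac{41371}{30}$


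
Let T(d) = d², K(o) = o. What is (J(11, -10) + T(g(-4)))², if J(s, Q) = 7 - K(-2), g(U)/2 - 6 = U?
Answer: 625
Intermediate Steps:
g(U) = 12 + 2*U
J(s, Q) = 9 (J(s, Q) = 7 - 1*(-2) = 7 + 2 = 9)
(J(11, -10) + T(g(-4)))² = (9 + (12 + 2*(-4))²)² = (9 + (12 - 8)²)² = (9 + 4²)² = (9 + 16)² = 25² = 625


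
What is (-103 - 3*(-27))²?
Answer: 484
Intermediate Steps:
(-103 - 3*(-27))² = (-103 + 81)² = (-22)² = 484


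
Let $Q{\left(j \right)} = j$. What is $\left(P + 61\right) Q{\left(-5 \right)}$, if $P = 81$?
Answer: $-710$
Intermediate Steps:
$\left(P + 61\right) Q{\left(-5 \right)} = \left(81 + 61\right) \left(-5\right) = 142 \left(-5\right) = -710$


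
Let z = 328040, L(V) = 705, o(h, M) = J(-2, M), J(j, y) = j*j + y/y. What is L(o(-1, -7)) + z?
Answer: 328745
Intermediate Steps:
J(j, y) = 1 + j**2 (J(j, y) = j**2 + 1 = 1 + j**2)
o(h, M) = 5 (o(h, M) = 1 + (-2)**2 = 1 + 4 = 5)
L(o(-1, -7)) + z = 705 + 328040 = 328745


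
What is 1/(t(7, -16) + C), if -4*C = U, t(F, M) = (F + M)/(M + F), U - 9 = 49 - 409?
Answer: 4/355 ≈ 0.011268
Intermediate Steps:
U = -351 (U = 9 + (49 - 409) = 9 - 360 = -351)
t(F, M) = 1 (t(F, M) = (F + M)/(F + M) = 1)
C = 351/4 (C = -1/4*(-351) = 351/4 ≈ 87.750)
1/(t(7, -16) + C) = 1/(1 + 351/4) = 1/(355/4) = 4/355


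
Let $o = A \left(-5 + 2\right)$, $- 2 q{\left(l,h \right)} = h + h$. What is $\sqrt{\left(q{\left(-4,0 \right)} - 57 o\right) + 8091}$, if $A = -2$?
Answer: $3 \sqrt{861} \approx 88.028$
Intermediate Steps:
$q{\left(l,h \right)} = - h$ ($q{\left(l,h \right)} = - \frac{h + h}{2} = - \frac{2 h}{2} = - h$)
$o = 6$ ($o = - 2 \left(-5 + 2\right) = \left(-2\right) \left(-3\right) = 6$)
$\sqrt{\left(q{\left(-4,0 \right)} - 57 o\right) + 8091} = \sqrt{\left(\left(-1\right) 0 - 342\right) + 8091} = \sqrt{\left(0 - 342\right) + 8091} = \sqrt{-342 + 8091} = \sqrt{7749} = 3 \sqrt{861}$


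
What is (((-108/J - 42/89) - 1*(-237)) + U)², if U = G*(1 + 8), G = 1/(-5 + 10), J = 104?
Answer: 7537446284481/133864900 ≈ 56306.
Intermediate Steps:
G = ⅕ (G = 1/5 = ⅕ ≈ 0.20000)
U = 9/5 (U = (1 + 8)/5 = (⅕)*9 = 9/5 ≈ 1.8000)
(((-108/J - 42/89) - 1*(-237)) + U)² = (((-108/104 - 42/89) - 1*(-237)) + 9/5)² = (((-108*1/104 - 42*1/89) + 237) + 9/5)² = (((-27/26 - 42/89) + 237) + 9/5)² = ((-3495/2314 + 237) + 9/5)² = (544923/2314 + 9/5)² = (2745441/11570)² = 7537446284481/133864900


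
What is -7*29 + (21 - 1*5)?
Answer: -187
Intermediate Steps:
-7*29 + (21 - 1*5) = -203 + (21 - 5) = -203 + 16 = -187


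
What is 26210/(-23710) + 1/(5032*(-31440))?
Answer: -414658138051/375106615680 ≈ -1.1054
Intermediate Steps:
26210/(-23710) + 1/(5032*(-31440)) = 26210*(-1/23710) + (1/5032)*(-1/31440) = -2621/2371 - 1/158206080 = -414658138051/375106615680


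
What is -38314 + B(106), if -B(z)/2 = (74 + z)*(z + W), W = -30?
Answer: -65674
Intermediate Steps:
B(z) = -2*(-30 + z)*(74 + z) (B(z) = -2*(74 + z)*(z - 30) = -2*(74 + z)*(-30 + z) = -2*(-30 + z)*(74 + z))
-38314 + B(106) = -38314 + (4440 - 88*106 - 2*106²) = -38314 + (4440 - 9328 - 2*11236) = -38314 + (4440 - 9328 - 22472) = -38314 - 27360 = -65674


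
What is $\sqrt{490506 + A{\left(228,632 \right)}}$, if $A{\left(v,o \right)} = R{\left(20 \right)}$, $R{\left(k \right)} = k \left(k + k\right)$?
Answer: $\sqrt{491306} \approx 700.93$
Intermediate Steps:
$R{\left(k \right)} = 2 k^{2}$ ($R{\left(k \right)} = k 2 k = 2 k^{2}$)
$A{\left(v,o \right)} = 800$ ($A{\left(v,o \right)} = 2 \cdot 20^{2} = 2 \cdot 400 = 800$)
$\sqrt{490506 + A{\left(228,632 \right)}} = \sqrt{490506 + 800} = \sqrt{491306}$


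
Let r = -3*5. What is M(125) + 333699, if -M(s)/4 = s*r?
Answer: 341199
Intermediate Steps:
r = -15
M(s) = 60*s (M(s) = -4*s*(-15) = -(-60)*s = 60*s)
M(125) + 333699 = 60*125 + 333699 = 7500 + 333699 = 341199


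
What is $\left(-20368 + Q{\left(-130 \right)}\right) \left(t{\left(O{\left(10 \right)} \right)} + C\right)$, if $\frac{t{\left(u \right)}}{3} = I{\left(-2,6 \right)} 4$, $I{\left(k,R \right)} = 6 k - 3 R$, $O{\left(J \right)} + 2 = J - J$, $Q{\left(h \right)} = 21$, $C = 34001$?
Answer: $-684493427$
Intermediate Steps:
$O{\left(J \right)} = -2$ ($O{\left(J \right)} = -2 + \left(J - J\right) = -2 + 0 = -2$)
$I{\left(k,R \right)} = - 3 R + 6 k$
$t{\left(u \right)} = -360$ ($t{\left(u \right)} = 3 \left(\left(-3\right) 6 + 6 \left(-2\right)\right) 4 = 3 \left(-18 - 12\right) 4 = 3 \left(\left(-30\right) 4\right) = 3 \left(-120\right) = -360$)
$\left(-20368 + Q{\left(-130 \right)}\right) \left(t{\left(O{\left(10 \right)} \right)} + C\right) = \left(-20368 + 21\right) \left(-360 + 34001\right) = \left(-20347\right) 33641 = -684493427$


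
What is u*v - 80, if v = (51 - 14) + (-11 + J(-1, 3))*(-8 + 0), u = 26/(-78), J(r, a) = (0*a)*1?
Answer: -365/3 ≈ -121.67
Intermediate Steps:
J(r, a) = 0 (J(r, a) = 0*1 = 0)
u = -⅓ (u = 26*(-1/78) = -⅓ ≈ -0.33333)
v = 125 (v = (51 - 14) + (-11 + 0)*(-8 + 0) = 37 - 11*(-8) = 37 + 88 = 125)
u*v - 80 = -⅓*125 - 80 = -125/3 - 80 = -365/3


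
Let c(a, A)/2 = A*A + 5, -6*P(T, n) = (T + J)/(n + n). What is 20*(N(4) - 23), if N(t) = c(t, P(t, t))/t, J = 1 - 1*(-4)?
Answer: -52435/128 ≈ -409.65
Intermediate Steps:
J = 5 (J = 1 + 4 = 5)
P(T, n) = -(5 + T)/(12*n) (P(T, n) = -(T + 5)/(6*(n + n)) = -(5 + T)/(6*(2*n)) = -(5 + T)*1/(2*n)/6 = -(5 + T)/(12*n))
c(a, A) = 10 + 2*A² (c(a, A) = 2*(A*A + 5) = 2*(A² + 5) = 2*(5 + A²) = 10 + 2*A²)
N(t) = (10 + (-5 - t)²/(72*t²))/t (N(t) = (10 + 2*((-5 - t)/(12*t))²)/t = (10 + 2*((-5 - t)²/(144*t²)))/t = (10 + (-5 - t)²/(72*t²))/t)
20*(N(4) - 23) = 20*((10/4 + (1/72)*(5 + 4)²/4³) - 23) = 20*((10*(¼) + (1/72)*(1/64)*9²) - 23) = 20*((5/2 + (1/72)*(1/64)*81) - 23) = 20*((5/2 + 9/512) - 23) = 20*(1289/512 - 23) = 20*(-10487/512) = -52435/128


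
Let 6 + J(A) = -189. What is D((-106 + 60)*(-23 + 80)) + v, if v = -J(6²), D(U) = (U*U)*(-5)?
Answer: -34374225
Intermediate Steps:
J(A) = -195 (J(A) = -6 - 189 = -195)
D(U) = -5*U² (D(U) = U²*(-5) = -5*U²)
v = 195 (v = -1*(-195) = 195)
D((-106 + 60)*(-23 + 80)) + v = -5*(-106 + 60)²*(-23 + 80)² + 195 = -5*(-46*57)² + 195 = -5*(-2622)² + 195 = -5*6874884 + 195 = -34374420 + 195 = -34374225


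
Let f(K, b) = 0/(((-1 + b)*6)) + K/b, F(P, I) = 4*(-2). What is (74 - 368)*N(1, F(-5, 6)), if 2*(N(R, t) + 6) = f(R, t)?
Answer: 14259/8 ≈ 1782.4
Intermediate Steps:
F(P, I) = -8
f(K, b) = K/b (f(K, b) = 0/(-6 + 6*b) + K/b = 0 + K/b = K/b)
N(R, t) = -6 + R/(2*t) (N(R, t) = -6 + (R/t)/2 = -6 + R/(2*t))
(74 - 368)*N(1, F(-5, 6)) = (74 - 368)*(-6 + (½)*1/(-8)) = -294*(-6 + (½)*1*(-⅛)) = -294*(-6 - 1/16) = -294*(-97/16) = 14259/8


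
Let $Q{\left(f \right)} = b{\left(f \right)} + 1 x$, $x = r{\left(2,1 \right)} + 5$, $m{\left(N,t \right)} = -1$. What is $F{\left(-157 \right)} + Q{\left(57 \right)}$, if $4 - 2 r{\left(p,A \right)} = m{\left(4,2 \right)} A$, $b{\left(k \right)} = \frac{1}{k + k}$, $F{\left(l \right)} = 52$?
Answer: $\frac{3392}{57} \approx 59.509$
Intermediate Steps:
$b{\left(k \right)} = \frac{1}{2 k}$
$r{\left(p,A \right)} = 2 + \frac{A}{2}$ ($r{\left(p,A \right)} = 2 - \frac{\left(-1\right) A}{2} = 2 + \frac{A}{2}$)
$x = \frac{15}{2}$ ($x = \left(2 + \frac{1}{2} \cdot 1\right) + 5 = \left(2 + \frac{1}{2}\right) + 5 = \frac{5}{2} + 5 = \frac{15}{2} \approx 7.5$)
$Q{\left(f \right)} = \frac{15}{2} + \frac{1}{2 f}$ ($Q{\left(f \right)} = \frac{1}{2 f} + 1 \cdot \frac{15}{2} = \frac{1}{2 f} + \frac{15}{2} = \frac{15}{2} + \frac{1}{2 f}$)
$F{\left(-157 \right)} + Q{\left(57 \right)} = 52 + \frac{1 + 15 \cdot 57}{2 \cdot 57} = 52 + \frac{1}{2} \cdot \frac{1}{57} \left(1 + 855\right) = 52 + \frac{1}{2} \cdot \frac{1}{57} \cdot 856 = 52 + \frac{428}{57} = \frac{3392}{57}$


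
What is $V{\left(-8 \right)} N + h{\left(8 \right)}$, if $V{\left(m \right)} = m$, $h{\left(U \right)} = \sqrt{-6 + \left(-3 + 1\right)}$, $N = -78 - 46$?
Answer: $992 + 2 i \sqrt{2} \approx 992.0 + 2.8284 i$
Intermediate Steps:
$N = -124$ ($N = -78 - 46 = -124$)
$h{\left(U \right)} = 2 i \sqrt{2}$ ($h{\left(U \right)} = \sqrt{-6 - 2} = \sqrt{-8} = 2 i \sqrt{2}$)
$V{\left(-8 \right)} N + h{\left(8 \right)} = \left(-8\right) \left(-124\right) + 2 i \sqrt{2} = 992 + 2 i \sqrt{2}$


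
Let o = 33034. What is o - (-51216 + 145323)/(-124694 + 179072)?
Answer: 31512785/954 ≈ 33032.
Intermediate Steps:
o - (-51216 + 145323)/(-124694 + 179072) = 33034 - (-51216 + 145323)/(-124694 + 179072) = 33034 - 94107/54378 = 33034 - 1*1651/954 = 33034 - 1651/954 = 31512785/954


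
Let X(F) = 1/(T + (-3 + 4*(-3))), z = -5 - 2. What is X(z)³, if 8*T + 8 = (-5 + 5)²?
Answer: -1/4096 ≈ -0.00024414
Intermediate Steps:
T = -1 (T = -1 + (-5 + 5)²/8 = -1 + (⅛)*0² = -1 + (⅛)*0 = -1 + 0 = -1)
z = -7
X(F) = -1/16 (X(F) = 1/(-1 + (-3 + 4*(-3))) = 1/(-1 + (-3 - 12)) = 1/(-1 - 15) = 1/(-16) = -1/16)
X(z)³ = (-1/16)³ = -1/4096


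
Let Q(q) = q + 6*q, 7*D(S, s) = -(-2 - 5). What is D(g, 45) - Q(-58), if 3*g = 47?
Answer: 407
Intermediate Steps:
g = 47/3 (g = (1/3)*47 = 47/3 ≈ 15.667)
D(S, s) = 1 (D(S, s) = (-(-2 - 5))/7 = (-1*(-7))/7 = (1/7)*7 = 1)
Q(q) = 7*q
D(g, 45) - Q(-58) = 1 - 7*(-58) = 1 - 1*(-406) = 1 + 406 = 407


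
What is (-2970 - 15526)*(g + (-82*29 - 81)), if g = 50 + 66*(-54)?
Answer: 110476608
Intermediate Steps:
g = -3514 (g = 50 - 3564 = -3514)
(-2970 - 15526)*(g + (-82*29 - 81)) = (-2970 - 15526)*(-3514 + (-82*29 - 81)) = -18496*(-3514 + (-2378 - 81)) = -18496*(-3514 - 2459) = -18496*(-5973) = 110476608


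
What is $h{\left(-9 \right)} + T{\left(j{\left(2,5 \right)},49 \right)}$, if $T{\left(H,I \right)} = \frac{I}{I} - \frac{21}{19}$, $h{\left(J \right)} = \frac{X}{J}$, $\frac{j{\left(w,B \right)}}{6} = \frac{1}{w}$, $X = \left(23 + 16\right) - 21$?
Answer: $- \frac{40}{19} \approx -2.1053$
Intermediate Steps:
$X = 18$ ($X = 39 - 21 = 18$)
$j{\left(w,B \right)} = \frac{6}{w}$
$h{\left(J \right)} = \frac{18}{J}$
$T{\left(H,I \right)} = - \frac{2}{19}$ ($T{\left(H,I \right)} = 1 - \frac{21}{19} = - \frac{2}{19}$)
$h{\left(-9 \right)} + T{\left(j{\left(2,5 \right)},49 \right)} = \frac{18}{-9} - \frac{2}{19} = 18 \left(- \frac{1}{9}\right) - \frac{2}{19} = -2 - \frac{2}{19} = - \frac{40}{19}$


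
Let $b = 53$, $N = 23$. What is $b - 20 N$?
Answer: $-407$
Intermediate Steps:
$b - 20 N = 53 - 460 = -407$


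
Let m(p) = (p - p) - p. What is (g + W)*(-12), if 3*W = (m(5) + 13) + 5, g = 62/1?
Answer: -796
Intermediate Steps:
g = 62 (g = 62*1 = 62)
m(p) = -p (m(p) = 0 - p = -p)
W = 13/3 (W = ((-1*5 + 13) + 5)/3 = ((-5 + 13) + 5)/3 = (8 + 5)/3 = (⅓)*13 = 13/3 ≈ 4.3333)
(g + W)*(-12) = (62 + 13/3)*(-12) = (199/3)*(-12) = -796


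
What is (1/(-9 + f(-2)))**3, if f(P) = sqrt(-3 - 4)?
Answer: -1/(9 - I*sqrt(7))**3 ≈ -0.0007924 - 0.00091625*I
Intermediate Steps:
f(P) = I*sqrt(7) (f(P) = sqrt(-7) = I*sqrt(7))
(1/(-9 + f(-2)))**3 = (1/(-9 + I*sqrt(7)))**3 = (-9 + I*sqrt(7))**(-3)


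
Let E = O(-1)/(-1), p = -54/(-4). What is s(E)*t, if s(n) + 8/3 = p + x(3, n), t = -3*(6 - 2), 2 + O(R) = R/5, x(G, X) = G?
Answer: -166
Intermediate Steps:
O(R) = -2 + R/5
p = 27/2 (p = -54*(-¼) = 27/2 ≈ 13.500)
t = -12 (t = -3*4 = -12)
E = 11/5 (E = (-2 + (⅕)*(-1))/(-1) = (-2 - ⅕)*(-1) = -11/5*(-1) = 11/5 ≈ 2.2000)
s(n) = 83/6 (s(n) = -8/3 + (27/2 + 3) = -8/3 + 33/2 = 83/6)
s(E)*t = (83/6)*(-12) = -166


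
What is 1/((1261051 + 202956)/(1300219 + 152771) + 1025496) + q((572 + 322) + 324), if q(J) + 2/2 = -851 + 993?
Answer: 210095203936617/1490036897047 ≈ 141.00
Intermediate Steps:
q(J) = 141 (q(J) = -1 + (-851 + 993) = -1 + 142 = 141)
1/((1261051 + 202956)/(1300219 + 152771) + 1025496) + q((572 + 322) + 324) = 1/((1261051 + 202956)/(1300219 + 152771) + 1025496) + 141 = 1/(1464007/1452990 + 1025496) + 141 = 1/(1490036897047/1452990) + 141 = 1452990/1490036897047 + 141 = 210095203936617/1490036897047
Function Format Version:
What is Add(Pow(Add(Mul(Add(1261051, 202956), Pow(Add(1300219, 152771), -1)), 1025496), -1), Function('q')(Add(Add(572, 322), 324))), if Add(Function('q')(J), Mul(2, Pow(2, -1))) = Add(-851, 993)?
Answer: Rational(210095203936617, 1490036897047) ≈ 141.00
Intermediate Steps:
Function('q')(J) = 141 (Function('q')(J) = Add(-1, Add(-851, 993)) = Add(-1, 142) = 141)
Add(Pow(Add(Mul(Add(1261051, 202956), Pow(Add(1300219, 152771), -1)), 1025496), -1), Function('q')(Add(Add(572, 322), 324))) = Add(Pow(Add(Mul(Add(1261051, 202956), Pow(Add(1300219, 152771), -1)), 1025496), -1), 141) = Add(Pow(Add(Mul(1464007, Pow(1452990, -1)), 1025496), -1), 141) = Add(Pow(Add(Mul(1464007, Rational(1, 1452990)), 1025496), -1), 141) = Add(Pow(Add(Rational(1464007, 1452990), 1025496), -1), 141) = Add(Pow(Rational(1490036897047, 1452990), -1), 141) = Add(Rational(1452990, 1490036897047), 141) = Rational(210095203936617, 1490036897047)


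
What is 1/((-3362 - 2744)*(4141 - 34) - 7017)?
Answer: -1/25084359 ≈ -3.9865e-8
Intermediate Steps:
1/((-3362 - 2744)*(4141 - 34) - 7017) = 1/(-6106*4107 - 7017) = 1/(-25077342 - 7017) = 1/(-25084359) = -1/25084359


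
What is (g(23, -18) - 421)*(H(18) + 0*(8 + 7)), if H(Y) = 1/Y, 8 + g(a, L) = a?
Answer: -203/9 ≈ -22.556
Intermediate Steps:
g(a, L) = -8 + a
(g(23, -18) - 421)*(H(18) + 0*(8 + 7)) = ((-8 + 23) - 421)*(1/18 + 0*(8 + 7)) = (15 - 421)*(1/18 + 0*15) = -406*(1/18 + 0) = -406*1/18 = -203/9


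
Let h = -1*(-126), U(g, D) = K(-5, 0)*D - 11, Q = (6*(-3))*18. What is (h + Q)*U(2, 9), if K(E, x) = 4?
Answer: -4950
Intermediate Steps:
Q = -324 (Q = -18*18 = -324)
U(g, D) = -11 + 4*D (U(g, D) = 4*D - 11 = -11 + 4*D)
h = 126
(h + Q)*U(2, 9) = (126 - 324)*(-11 + 4*9) = -198*(-11 + 36) = -198*25 = -4950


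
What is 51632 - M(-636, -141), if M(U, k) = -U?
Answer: 50996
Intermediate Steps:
51632 - M(-636, -141) = 51632 - (-1)*(-636) = 51632 - 1*636 = 51632 - 636 = 50996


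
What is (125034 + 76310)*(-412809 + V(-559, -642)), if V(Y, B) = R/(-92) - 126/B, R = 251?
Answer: -204551244868256/2461 ≈ -8.3117e+10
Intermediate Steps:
V(Y, B) = -251/92 - 126/B (V(Y, B) = 251/(-92) - 126/B = 251*(-1/92) - 126/B = -251/92 - 126/B)
(125034 + 76310)*(-412809 + V(-559, -642)) = (125034 + 76310)*(-412809 + (-251/92 - 126/(-642))) = 201344*(-412809 + (-251/92 - 126*(-1/642))) = 201344*(-412809 + (-251/92 + 21/107)) = 201344*(-412809 - 24925/9844) = 201344*(-4063716721/9844) = -204551244868256/2461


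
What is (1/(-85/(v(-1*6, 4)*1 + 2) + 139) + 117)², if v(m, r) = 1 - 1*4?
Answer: 686911681/50176 ≈ 13690.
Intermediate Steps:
v(m, r) = -3 (v(m, r) = 1 - 4 = -3)
(1/(-85/(v(-1*6, 4)*1 + 2) + 139) + 117)² = (1/(-85/(-3*1 + 2) + 139) + 117)² = (1/(-85/(-3 + 2) + 139) + 117)² = (1/(-85/(-1) + 139) + 117)² = (1/(-85*(-1) + 139) + 117)² = (1/(85 + 139) + 117)² = (1/224 + 117)² = (26209/224)² = 686911681/50176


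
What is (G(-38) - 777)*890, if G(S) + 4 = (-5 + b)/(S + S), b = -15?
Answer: -13202260/19 ≈ -6.9486e+5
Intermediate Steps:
G(S) = -4 - 10/S (G(S) = -4 + (-5 - 15)/(S + S) = -4 - 20*1/(2*S) = -4 - 10/S)
(G(-38) - 777)*890 = ((-4 - 10/(-38)) - 777)*890 = ((-4 - 10*(-1/38)) - 777)*890 = ((-4 + 5/19) - 777)*890 = (-71/19 - 777)*890 = -14834/19*890 = -13202260/19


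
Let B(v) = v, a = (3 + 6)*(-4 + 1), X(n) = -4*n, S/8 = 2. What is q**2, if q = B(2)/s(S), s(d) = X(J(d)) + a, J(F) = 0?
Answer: 4/729 ≈ 0.0054870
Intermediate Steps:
S = 16 (S = 8*2 = 16)
a = -27 (a = 9*(-3) = -27)
s(d) = -27 (s(d) = -4*0 - 27 = 0 - 27 = -27)
q = -2/27 (q = 2/(-27) = 2*(-1/27) = -2/27 ≈ -0.074074)
q**2 = (-2/27)**2 = 4/729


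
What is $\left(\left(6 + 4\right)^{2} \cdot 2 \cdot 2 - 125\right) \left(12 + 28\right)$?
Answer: $11000$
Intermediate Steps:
$\left(\left(6 + 4\right)^{2} \cdot 2 \cdot 2 - 125\right) \left(12 + 28\right) = \left(10^{2} \cdot 2 \cdot 2 - 125\right) 40 = \left(100 \cdot 2 \cdot 2 - 125\right) 40 = \left(200 \cdot 2 - 125\right) 40 = \left(400 - 125\right) 40 = 275 \cdot 40 = 11000$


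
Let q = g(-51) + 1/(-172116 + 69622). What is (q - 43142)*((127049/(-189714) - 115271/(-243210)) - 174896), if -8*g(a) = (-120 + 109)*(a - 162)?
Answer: 3991679658507962222366067/525456467422040 ≈ 7.5966e+9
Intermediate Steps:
g(a) = -891/4 + 11*a/8 (g(a) = -(-120 + 109)*(a - 162)/8 = -(-11)*(-162 + a)/8 = -(1782 - 11*a)/8 = -891/4 + 11*a/8)
q = -120071725/409976 (q = (-891/4 + (11/8)*(-51)) + 1/(-172116 + 69622) = (-891/4 - 561/8) + 1/(-102494) = -2343/8 - 1/102494 = -120071725/409976 ≈ -292.88)
(q - 43142)*((127049/(-189714) - 115271/(-243210)) - 174896) = (-120071725/409976 - 43142)*((127049/(-189714) - 115271/(-243210)) - 174896) = -17807256317*((127049*(-1/189714) - 115271*(-1/243210)) - 174896)/409976 = -17807256317*((-127049/189714 + 115271/243210) - 174896)/409976 = -17807256317*(-250862911/1281676165 - 174896)/409976 = -17807256317/409976*(-224160285416751/1281676165) = 3991679658507962222366067/525456467422040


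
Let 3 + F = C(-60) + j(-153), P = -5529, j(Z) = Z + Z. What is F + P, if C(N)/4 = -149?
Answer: -6434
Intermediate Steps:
j(Z) = 2*Z
C(N) = -596 (C(N) = 4*(-149) = -596)
F = -905 (F = -3 + (-596 + 2*(-153)) = -3 + (-596 - 306) = -3 - 902 = -905)
F + P = -905 - 5529 = -6434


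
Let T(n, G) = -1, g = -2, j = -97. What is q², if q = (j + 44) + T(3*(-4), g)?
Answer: 2916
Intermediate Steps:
q = -54 (q = (-97 + 44) - 1 = -53 - 1 = -54)
q² = (-54)² = 2916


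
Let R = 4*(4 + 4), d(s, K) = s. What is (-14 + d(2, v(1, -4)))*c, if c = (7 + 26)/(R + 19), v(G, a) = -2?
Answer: -132/17 ≈ -7.7647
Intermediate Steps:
R = 32 (R = 4*8 = 32)
c = 11/17 (c = (7 + 26)/(32 + 19) = 33/51 = 33*(1/51) = 11/17 ≈ 0.64706)
(-14 + d(2, v(1, -4)))*c = (-14 + 2)*(11/17) = -12*11/17 = -132/17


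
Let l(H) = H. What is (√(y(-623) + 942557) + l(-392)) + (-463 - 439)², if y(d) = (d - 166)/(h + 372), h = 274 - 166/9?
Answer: 813212 + √1879214856755/1412 ≈ 8.1418e+5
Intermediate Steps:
h = 2300/9 (h = 274 - 166*⅑ = 274 - 166/9 = 2300/9 ≈ 255.56)
y(d) = -747/2824 + 9*d/5648 (y(d) = (d - 166)/(2300/9 + 372) = (-166 + d)/(5648/9) = (-166 + d)*(9/5648) = -747/2824 + 9*d/5648)
(√(y(-623) + 942557) + l(-392)) + (-463 - 439)² = (√((-747/2824 + (9/5648)*(-623)) + 942557) - 392) + (-463 - 439)² = (√((-747/2824 - 5607/5648) + 942557) - 392) + (-902)² = (√(-7101/5648 + 942557) - 392) + 813604 = (√(5323554835/5648) - 392) + 813604 = (√1879214856755/1412 - 392) + 813604 = (-392 + √1879214856755/1412) + 813604 = 813212 + √1879214856755/1412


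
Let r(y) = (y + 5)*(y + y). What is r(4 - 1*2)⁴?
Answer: 614656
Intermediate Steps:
r(y) = 2*y*(5 + y) (r(y) = (5 + y)*(2*y) = 2*y*(5 + y))
r(4 - 1*2)⁴ = (2*(4 - 1*2)*(5 + (4 - 1*2)))⁴ = (2*(4 - 2)*(5 + (4 - 2)))⁴ = (2*2*(5 + 2))⁴ = (2*2*7)⁴ = 28⁴ = 614656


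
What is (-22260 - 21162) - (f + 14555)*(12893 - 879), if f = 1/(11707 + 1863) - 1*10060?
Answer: -366704504327/6785 ≈ -5.4046e+7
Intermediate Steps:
f = -136514199/13570 (f = 1/13570 - 10060 = -136514199/13570 ≈ -10060.)
(-22260 - 21162) - (f + 14555)*(12893 - 879) = (-22260 - 21162) - (-136514199/13570 + 14555)*(12893 - 879) = -43422 - 60997151*12014/13570 = -43422 - 1*366409886057/6785 = -43422 - 366409886057/6785 = -366704504327/6785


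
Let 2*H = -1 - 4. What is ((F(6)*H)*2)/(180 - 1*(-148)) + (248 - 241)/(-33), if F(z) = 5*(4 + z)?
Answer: -5273/5412 ≈ -0.97432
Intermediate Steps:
F(z) = 20 + 5*z
H = -5/2 (H = (-1 - 4)/2 = (½)*(-5) = -5/2 ≈ -2.5000)
((F(6)*H)*2)/(180 - 1*(-148)) + (248 - 241)/(-33) = (((20 + 5*6)*(-5/2))*2)/(180 - 1*(-148)) + (248 - 241)/(-33) = (((20 + 30)*(-5/2))*2)/(180 + 148) + 7*(-1/33) = ((50*(-5/2))*2)/328 - 7/33 = -125*2*(1/328) - 7/33 = -250*1/328 - 7/33 = -125/164 - 7/33 = -5273/5412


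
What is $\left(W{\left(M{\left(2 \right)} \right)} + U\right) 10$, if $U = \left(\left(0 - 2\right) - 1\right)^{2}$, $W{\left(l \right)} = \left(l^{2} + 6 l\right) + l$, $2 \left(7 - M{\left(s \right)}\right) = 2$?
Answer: $870$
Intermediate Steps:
$M{\left(s \right)} = 6$ ($M{\left(s \right)} = 7 - 1 = 6$)
$W{\left(l \right)} = l^{2} + 7 l$
$U = 9$ ($U = \left(\left(0 - 2\right) - 1\right)^{2} = \left(-2 - 1\right)^{2} = \left(-3\right)^{2} = 9$)
$\left(W{\left(M{\left(2 \right)} \right)} + U\right) 10 = \left(6 \left(7 + 6\right) + 9\right) 10 = \left(6 \cdot 13 + 9\right) 10 = \left(78 + 9\right) 10 = 87 \cdot 10 = 870$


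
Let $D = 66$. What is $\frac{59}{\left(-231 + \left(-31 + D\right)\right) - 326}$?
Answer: $- \frac{59}{522} \approx -0.11303$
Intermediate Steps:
$\frac{59}{\left(-231 + \left(-31 + D\right)\right) - 326} = \frac{59}{\left(-231 + \left(-31 + 66\right)\right) - 326} = \frac{59}{\left(-231 + 35\right) - 326} = \frac{59}{-196 - 326} = \frac{59}{-522} = 59 \left(- \frac{1}{522}\right) = - \frac{59}{522}$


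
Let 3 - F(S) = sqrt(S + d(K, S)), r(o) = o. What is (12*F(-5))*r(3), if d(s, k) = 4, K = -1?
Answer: 108 - 36*I ≈ 108.0 - 36.0*I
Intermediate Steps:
F(S) = 3 - sqrt(4 + S) (F(S) = 3 - sqrt(S + 4) = 3 - sqrt(4 + S))
(12*F(-5))*r(3) = (12*(3 - sqrt(4 - 5)))*3 = (12*(3 - sqrt(-1)))*3 = (12*(3 - I))*3 = (36 - 12*I)*3 = 108 - 36*I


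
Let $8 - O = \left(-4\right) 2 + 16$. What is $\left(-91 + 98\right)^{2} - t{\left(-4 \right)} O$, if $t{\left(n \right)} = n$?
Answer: $49$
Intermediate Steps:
$O = 0$ ($O = 8 - \left(\left(-4\right) 2 + 16\right) = 8 - \left(-8 + 16\right) = 8 - 8 = 0$)
$\left(-91 + 98\right)^{2} - t{\left(-4 \right)} O = \left(-91 + 98\right)^{2} - \left(-4\right) 0 = 7^{2} - 0 = 49 + 0 = 49$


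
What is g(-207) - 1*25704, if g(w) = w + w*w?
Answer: 16938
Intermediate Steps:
g(w) = w + w²
g(-207) - 1*25704 = -207*(1 - 207) - 1*25704 = -207*(-206) - 25704 = 42642 - 25704 = 16938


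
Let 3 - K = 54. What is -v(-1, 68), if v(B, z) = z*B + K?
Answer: 119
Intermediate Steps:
K = -51 (K = 3 - 1*54 = 3 - 54 = -51)
v(B, z) = -51 + B*z (v(B, z) = z*B - 51 = B*z - 51 = -51 + B*z)
-v(-1, 68) = -(-51 - 1*68) = -(-51 - 68) = -1*(-119) = 119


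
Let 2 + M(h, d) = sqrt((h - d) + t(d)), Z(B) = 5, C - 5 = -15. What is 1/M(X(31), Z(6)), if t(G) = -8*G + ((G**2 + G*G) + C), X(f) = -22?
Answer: -2/31 - 3*I*sqrt(3)/31 ≈ -0.064516 - 0.16762*I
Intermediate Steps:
C = -10 (C = 5 - 15 = -10)
t(G) = -10 - 8*G + 2*G**2 (t(G) = -8*G + ((G**2 + G*G) - 10) = -8*G + ((G**2 + G**2) - 10) = -8*G + (2*G**2 - 10) = -8*G + (-10 + 2*G**2) = -10 - 8*G + 2*G**2)
M(h, d) = -2 + sqrt(-10 + h - 9*d + 2*d**2) (M(h, d) = -2 + sqrt((h - d) + (-10 - 8*d + 2*d**2)) = -2 + sqrt(-10 + h - 9*d + 2*d**2))
1/M(X(31), Z(6)) = 1/(-2 + sqrt(-10 - 22 - 9*5 + 2*5**2)) = 1/(-2 + sqrt(-10 - 22 - 45 + 2*25)) = 1/(-2 + sqrt(-10 - 22 - 45 + 50)) = 1/(-2 + sqrt(-27)) = 1/(-2 + 3*I*sqrt(3))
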